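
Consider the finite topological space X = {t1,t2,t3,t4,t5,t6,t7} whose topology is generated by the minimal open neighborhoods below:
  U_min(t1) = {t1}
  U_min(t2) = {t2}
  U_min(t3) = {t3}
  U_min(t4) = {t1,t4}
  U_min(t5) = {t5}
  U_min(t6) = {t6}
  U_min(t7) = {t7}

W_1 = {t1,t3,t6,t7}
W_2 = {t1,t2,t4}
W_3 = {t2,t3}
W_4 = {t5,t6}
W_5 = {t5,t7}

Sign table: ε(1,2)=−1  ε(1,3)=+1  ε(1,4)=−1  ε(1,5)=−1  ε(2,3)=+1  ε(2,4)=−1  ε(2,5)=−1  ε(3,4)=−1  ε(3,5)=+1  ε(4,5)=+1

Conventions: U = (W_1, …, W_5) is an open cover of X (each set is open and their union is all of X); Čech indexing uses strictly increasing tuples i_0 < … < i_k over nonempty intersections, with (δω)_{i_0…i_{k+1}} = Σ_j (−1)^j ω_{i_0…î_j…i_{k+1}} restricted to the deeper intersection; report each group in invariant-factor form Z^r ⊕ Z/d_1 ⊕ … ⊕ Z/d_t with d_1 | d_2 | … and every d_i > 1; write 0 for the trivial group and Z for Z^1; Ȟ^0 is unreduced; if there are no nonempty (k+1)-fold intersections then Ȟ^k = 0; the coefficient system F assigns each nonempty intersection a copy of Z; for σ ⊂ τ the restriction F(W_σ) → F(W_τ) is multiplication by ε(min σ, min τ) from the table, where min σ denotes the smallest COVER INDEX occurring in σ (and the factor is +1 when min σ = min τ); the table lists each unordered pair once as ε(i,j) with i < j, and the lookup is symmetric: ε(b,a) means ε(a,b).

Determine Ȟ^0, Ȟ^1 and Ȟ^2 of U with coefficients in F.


nonempty overlaps:
  W12={t1} W13={t3} W14={t6} W15={t7} W23={t2} W45={t5}
C dims 5,6; δ0: rk 5, SNF 1^4·2
degree 0: 5−5−0 = 0 → Ȟ^0 ≅ 0
degree 1: 6−0−5 = 1 plus torsion [2] → Ȟ^1 ≅ Z ⊕ Z/2
degree 2: 0−0−0 = 0 → Ȟ^2 ≅ 0

Ȟ^0 ≅ 0; Ȟ^1 ≅ Z ⊕ Z/2; Ȟ^2 ≅ 0


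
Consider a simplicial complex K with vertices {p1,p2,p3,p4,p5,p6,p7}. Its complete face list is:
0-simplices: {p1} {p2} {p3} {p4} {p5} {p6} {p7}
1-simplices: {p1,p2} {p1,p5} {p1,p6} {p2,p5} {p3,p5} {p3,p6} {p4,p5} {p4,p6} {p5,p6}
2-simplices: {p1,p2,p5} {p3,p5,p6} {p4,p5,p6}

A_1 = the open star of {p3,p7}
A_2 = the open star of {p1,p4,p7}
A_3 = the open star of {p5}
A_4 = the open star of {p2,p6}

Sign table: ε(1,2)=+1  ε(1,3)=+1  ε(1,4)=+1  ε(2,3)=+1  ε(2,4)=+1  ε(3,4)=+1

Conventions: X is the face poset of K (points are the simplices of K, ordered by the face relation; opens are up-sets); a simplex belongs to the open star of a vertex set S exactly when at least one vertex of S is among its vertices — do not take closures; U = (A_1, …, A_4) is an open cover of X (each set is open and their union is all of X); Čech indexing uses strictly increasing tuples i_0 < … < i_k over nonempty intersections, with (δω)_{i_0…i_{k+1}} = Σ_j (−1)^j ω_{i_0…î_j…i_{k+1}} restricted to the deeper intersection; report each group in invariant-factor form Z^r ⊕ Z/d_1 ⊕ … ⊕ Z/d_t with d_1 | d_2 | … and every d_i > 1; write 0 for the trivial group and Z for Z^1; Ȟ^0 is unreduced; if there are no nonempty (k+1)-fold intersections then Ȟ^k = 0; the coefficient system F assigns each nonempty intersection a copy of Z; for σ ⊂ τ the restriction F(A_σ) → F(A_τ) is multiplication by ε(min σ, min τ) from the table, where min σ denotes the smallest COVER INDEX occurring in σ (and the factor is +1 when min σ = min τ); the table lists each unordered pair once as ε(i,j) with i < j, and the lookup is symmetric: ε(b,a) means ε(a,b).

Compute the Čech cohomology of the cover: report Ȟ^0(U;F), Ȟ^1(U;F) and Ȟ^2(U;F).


Ȟ^0 ≅ Z; Ȟ^1 ≅ Z; Ȟ^2 ≅ 0

nerve simplices:
  A1={{p3},{p7},{p3,p5},{p3,p6},{p3,p5,p6}} A2={{p1},{p4},{p7},{p1,p2},{p1,p5},{p1,p6},{p4,p5},{p4,p6},{p1,p2,p5},{p4,p5,p6}} A3={{p5},{p1,p5},{p2,p5},{p3,p5},{p4,p5},{p5,p6},{p1,p2,p5},{p3,p5,p6},{p4,p5,p6}} A4={{p2},{p6},{p1,p2},{p1,p6},{p2,p5},{p3,p6},{p4,p6},{p5,p6},{p1,p2,p5},{p3,p5,p6},{p4,p5,p6}}
  A12={{p7}} A13={{p3,p5},{p3,p5,p6}} A14={{p3,p6},{p3,p5,p6}} A23={{p1,p5},{p4,p5},{p1,p2,p5},{p4,p5,p6}} A24={{p1,p2},{p1,p6},{p4,p6},{p1,p2,p5},{p4,p5,p6}} A34={{p2,p5},{p5,p6},{p1,p2,p5},{p3,p5,p6},{p4,p5,p6}}
  A134={{p3,p5,p6}} A234={{p1,p2,p5},{p4,p5,p6}}
C dims 4,6,2; δ0: rk 3, SNF 1^3; δ1: rk 2, SNF 1^2
degree 0: 4−3−0 = 1 → Ȟ^0 ≅ Z
degree 1: 6−2−3 = 1 → Ȟ^1 ≅ Z
degree 2: 2−0−2 = 0 → Ȟ^2 ≅ 0


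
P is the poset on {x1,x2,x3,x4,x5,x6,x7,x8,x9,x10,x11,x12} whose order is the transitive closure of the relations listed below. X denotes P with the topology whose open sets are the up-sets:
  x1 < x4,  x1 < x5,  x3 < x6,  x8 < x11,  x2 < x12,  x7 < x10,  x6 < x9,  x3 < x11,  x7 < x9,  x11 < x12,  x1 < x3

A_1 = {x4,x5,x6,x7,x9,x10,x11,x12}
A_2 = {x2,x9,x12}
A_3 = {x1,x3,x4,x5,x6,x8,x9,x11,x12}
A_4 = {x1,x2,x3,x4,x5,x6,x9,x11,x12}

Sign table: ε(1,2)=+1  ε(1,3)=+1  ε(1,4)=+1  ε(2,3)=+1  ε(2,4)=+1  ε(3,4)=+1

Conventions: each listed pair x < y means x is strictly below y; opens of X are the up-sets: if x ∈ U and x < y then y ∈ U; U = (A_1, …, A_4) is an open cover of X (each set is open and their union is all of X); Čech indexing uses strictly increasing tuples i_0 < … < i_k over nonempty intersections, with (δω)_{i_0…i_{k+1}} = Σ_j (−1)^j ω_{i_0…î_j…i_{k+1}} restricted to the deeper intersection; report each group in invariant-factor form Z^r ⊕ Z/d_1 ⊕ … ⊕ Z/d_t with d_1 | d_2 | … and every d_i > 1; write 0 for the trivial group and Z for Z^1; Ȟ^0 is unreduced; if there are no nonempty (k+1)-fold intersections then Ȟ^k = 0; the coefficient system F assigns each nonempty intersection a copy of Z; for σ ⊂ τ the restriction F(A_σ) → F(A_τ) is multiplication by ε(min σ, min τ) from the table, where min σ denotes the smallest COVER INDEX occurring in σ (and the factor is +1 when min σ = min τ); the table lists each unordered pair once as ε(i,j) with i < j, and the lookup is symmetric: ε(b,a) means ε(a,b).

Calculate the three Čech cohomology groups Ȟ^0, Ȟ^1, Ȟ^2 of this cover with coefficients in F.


Ȟ^0 ≅ Z, Ȟ^1 ≅ 0, Ȟ^2 ≅ 0

nerve of the cover:
  A12={x9,x12} A13={x4,x5,x6,x9,x11,x12} A14={x4,x5,x6,x9,x11,x12} A23={x9,x12} A24={x2,x9,x12} A34={x1,x3,x4,x5,x6,x9,x11,x12}
  A123={x9,x12} A124={x9,x12} A134={x4,x5,x6,x9,x11,x12} A234={x9,x12}
  A1234={x9,x12}
C dims 4,6,4,1; δ0: rk 3, SNF 1^3; δ1: rk 3, SNF 1^3; δ2: rk 1, SNF 1^1
Ȟ^0 = (4 − 3) − 0 = 1, so Ȟ^0 ≅ Z
Ȟ^1 = (6 − 3) − 3 = 0, so Ȟ^1 ≅ 0
Ȟ^2 = (4 − 1) − 3 = 0, so Ȟ^2 ≅ 0


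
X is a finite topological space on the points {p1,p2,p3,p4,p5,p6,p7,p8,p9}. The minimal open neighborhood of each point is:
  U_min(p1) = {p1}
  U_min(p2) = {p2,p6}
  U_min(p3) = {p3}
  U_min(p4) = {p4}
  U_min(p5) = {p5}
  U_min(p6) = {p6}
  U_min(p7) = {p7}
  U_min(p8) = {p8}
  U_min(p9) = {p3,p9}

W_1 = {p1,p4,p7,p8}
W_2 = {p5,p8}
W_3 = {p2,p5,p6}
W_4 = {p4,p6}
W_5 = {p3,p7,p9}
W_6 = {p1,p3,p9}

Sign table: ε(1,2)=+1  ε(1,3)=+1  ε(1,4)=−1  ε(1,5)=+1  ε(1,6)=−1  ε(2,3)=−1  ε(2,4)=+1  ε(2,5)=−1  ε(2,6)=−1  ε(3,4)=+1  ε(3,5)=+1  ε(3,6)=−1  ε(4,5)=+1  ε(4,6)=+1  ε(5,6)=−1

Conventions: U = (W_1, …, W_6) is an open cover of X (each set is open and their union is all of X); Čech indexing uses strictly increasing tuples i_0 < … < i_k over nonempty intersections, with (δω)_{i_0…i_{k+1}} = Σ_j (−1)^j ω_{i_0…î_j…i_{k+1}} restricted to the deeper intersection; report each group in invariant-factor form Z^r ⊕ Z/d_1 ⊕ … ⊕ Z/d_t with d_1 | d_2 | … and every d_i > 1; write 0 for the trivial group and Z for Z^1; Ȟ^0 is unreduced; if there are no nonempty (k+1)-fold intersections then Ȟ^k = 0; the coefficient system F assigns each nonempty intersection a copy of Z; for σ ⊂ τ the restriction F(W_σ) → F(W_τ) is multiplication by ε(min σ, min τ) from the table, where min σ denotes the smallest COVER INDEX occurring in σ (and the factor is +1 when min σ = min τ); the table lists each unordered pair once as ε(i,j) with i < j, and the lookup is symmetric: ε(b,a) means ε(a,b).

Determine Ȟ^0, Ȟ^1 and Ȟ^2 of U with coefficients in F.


nerve of the cover:
  W12={p8} W14={p4} W15={p7} W16={p1} W23={p5} W34={p6} W56={p3,p9}
C dims 6,7; δ0: rk 5, SNF 1^5
Ȟ^0 = (6 − 5) − 0 = 1, so Ȟ^0 ≅ Z
Ȟ^1 = (7 − 0) − 5 = 2, so Ȟ^1 ≅ Z^2
Ȟ^2 = (0 − 0) − 0 = 0, so Ȟ^2 ≅ 0

Ȟ^0 = Z,  Ȟ^1 = Z^2,  Ȟ^2 = 0


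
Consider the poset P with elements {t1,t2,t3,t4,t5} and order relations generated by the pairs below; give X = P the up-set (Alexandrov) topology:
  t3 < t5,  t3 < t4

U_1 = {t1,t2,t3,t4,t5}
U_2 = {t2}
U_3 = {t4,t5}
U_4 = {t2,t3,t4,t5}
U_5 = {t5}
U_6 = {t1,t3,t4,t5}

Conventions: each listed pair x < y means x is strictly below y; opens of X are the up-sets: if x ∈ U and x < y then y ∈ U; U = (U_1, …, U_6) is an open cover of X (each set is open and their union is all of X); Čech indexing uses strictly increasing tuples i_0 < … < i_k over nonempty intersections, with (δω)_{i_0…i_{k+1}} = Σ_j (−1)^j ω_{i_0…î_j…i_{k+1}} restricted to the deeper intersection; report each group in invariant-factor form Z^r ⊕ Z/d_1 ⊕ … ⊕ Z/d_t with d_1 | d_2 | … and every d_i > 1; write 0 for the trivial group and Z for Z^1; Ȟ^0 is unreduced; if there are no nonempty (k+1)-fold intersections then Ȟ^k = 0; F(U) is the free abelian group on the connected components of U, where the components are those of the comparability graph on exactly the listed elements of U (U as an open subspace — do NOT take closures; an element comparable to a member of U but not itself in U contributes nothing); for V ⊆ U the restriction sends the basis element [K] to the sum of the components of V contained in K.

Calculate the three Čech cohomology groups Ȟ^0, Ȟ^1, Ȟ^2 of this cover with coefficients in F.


nonempty overlaps:
  U12={t2} U13={t4,t5} U14={t2,t3,t4,t5} U15={t5} U16={t1,t3,t4,t5} U24={t2} U34={t4,t5} U35={t5} U36={t4,t5} U45={t5} U46={t3,t4,t5} U56={t5}
  U124={t2} U134={t4,t5} U135={t5} U136={t4,t5} U145={t5} U146={t3,t4,t5} U156={t5} U345={t5} U346={t4,t5} U356={t5} U456={t5}
  U1345={t5} U1346={t4,t5} U1356={t5} U1456={t5} U3456={t5}
  U13456={t5}
components per intersection:
  U1: {t1} {t2} {t3,t4,t5}
  U2: {t2}
  U3: {t4} {t5}
  U4: {t2} {t3,t4,t5}
  U5: {t5}
  U6: {t1} {t3,t4,t5}
  U12: {t2}
  U13: {t4} {t5}
  U14: {t2} {t3,t4,t5}
  U15: {t5}
  U16: {t1} {t3,t4,t5}
  U24: {t2}
  U34: {t4} {t5}
  U35: {t5}
  U36: {t4} {t5}
  U45: {t5}
  U46: {t3,t4,t5}
  U56: {t5}
  U124: {t2}
  U134: {t4} {t5}
  U135: {t5}
  U136: {t4} {t5}
  U145: {t5}
  U146: {t3,t4,t5}
  U156: {t5}
  U345: {t5}
  U346: {t4} {t5}
  U356: {t5}
  U456: {t5}
  U1345: {t5}
  U1346: {t4} {t5}
  U1356: {t5}
  U1456: {t5}
  U3456: {t5}
  U13456: {t5}
C dims 11,17,14,6; δ0: rk 8, SNF 1^8; δ1: rk 9, SNF 1^9; δ2: rk 5, SNF 1^5
degree 0: 11−8−0 = 3 → Ȟ^0 ≅ Z^3
degree 1: 17−9−8 = 0 → Ȟ^1 ≅ 0
degree 2: 14−5−9 = 0 → Ȟ^2 ≅ 0

Ȟ^0 = Z^3, Ȟ^1 = 0, Ȟ^2 = 0


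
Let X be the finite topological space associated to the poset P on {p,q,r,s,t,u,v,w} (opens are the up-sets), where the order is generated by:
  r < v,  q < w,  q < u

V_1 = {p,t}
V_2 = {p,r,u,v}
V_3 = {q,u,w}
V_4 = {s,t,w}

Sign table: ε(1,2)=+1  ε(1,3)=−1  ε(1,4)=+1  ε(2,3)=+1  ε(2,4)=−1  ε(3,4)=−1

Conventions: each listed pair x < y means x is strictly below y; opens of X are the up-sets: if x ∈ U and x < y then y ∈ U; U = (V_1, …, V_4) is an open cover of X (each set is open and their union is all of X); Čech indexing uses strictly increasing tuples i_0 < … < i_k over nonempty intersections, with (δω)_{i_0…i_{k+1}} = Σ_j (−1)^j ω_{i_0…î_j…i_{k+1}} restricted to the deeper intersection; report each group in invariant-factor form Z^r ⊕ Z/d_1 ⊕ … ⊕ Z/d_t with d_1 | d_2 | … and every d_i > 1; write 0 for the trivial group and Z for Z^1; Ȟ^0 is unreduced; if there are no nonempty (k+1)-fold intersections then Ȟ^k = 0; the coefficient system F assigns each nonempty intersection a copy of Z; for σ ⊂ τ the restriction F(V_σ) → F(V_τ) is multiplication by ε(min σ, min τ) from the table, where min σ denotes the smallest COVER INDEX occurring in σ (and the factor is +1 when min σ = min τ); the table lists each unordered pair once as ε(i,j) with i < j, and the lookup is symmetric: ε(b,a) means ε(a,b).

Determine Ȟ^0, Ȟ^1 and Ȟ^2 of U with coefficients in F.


Ȟ^0(U;F) ≅ 0,  Ȟ^1(U;F) ≅ Z/2,  Ȟ^2(U;F) ≅ 0

nonempty intersections:
  V12={p} V14={t} V23={u} V34={w}
C dims 4,4; δ0: rk 4, SNF 1^3·2
Ȟ^0: (4−4)−0=0 ⇒ 0
Ȟ^1: (4−0)−4=0 plus torsion [2] ⇒ Z/2
Ȟ^2: (0−0)−0=0 ⇒ 0


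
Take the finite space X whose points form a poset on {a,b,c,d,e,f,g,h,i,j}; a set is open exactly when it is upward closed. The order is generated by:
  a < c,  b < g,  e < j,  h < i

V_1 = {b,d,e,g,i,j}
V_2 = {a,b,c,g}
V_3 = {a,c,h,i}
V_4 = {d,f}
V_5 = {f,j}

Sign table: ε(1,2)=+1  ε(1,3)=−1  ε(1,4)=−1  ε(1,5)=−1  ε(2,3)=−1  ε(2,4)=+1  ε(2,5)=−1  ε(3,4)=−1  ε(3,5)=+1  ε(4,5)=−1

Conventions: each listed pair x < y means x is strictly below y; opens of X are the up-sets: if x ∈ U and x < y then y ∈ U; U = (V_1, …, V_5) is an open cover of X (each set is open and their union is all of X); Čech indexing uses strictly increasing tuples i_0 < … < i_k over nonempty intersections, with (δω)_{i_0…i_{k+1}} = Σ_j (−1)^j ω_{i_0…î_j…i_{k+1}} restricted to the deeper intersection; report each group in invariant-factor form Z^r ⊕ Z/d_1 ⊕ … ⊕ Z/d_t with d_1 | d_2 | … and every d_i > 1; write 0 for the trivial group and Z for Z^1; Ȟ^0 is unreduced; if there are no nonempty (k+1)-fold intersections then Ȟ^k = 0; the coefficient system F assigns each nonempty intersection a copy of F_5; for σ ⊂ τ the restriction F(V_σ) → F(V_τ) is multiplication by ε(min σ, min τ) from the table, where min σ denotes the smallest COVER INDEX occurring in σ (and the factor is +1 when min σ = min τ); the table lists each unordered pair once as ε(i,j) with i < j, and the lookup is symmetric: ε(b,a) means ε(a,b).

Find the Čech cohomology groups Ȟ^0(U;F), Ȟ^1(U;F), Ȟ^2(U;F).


Ȟ^0 = 0, Ȟ^1 = Z/5, Ȟ^2 = 0

nonempty intersections:
  V12={b,g} V13={i} V14={d} V15={j} V23={a,c} V45={f}
C dims 5,6; δ0: rk_F5 5
Ȟ^0: (5−5)−0=0 ⇒ 0
Ȟ^1: (6−0)−5=1 ⇒ Z/5
Ȟ^2: (0−0)−0=0 ⇒ 0


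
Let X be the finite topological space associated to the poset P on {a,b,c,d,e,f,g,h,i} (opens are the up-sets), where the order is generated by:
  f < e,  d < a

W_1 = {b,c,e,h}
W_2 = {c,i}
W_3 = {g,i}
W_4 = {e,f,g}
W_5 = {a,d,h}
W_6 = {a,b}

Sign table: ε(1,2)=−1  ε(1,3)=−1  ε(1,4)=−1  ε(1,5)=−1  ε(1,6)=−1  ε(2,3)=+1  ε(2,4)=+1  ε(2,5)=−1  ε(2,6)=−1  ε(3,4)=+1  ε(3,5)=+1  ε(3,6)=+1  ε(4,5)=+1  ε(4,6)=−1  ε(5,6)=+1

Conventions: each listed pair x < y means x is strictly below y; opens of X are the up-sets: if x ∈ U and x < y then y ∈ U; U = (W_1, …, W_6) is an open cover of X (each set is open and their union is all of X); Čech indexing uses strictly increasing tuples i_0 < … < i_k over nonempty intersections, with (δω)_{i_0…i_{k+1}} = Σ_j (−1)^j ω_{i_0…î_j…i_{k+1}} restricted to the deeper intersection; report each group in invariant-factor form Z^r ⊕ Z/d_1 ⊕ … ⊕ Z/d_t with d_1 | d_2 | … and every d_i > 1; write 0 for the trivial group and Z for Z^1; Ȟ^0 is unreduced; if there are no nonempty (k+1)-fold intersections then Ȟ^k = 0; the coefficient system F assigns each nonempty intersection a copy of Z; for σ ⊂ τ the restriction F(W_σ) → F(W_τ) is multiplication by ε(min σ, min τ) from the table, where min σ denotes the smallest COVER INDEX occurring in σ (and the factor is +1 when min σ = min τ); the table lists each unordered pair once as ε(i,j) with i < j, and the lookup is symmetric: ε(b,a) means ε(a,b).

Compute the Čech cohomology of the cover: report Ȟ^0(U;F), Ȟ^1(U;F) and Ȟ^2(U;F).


cover nerve:
  W12={c} W14={e} W15={h} W16={b} W23={i} W34={g} W56={a}
C dims 6,7; δ0: rk 5, SNF 1^5
Ȟ^0: (6−5)−0=1 ⇒ Z
Ȟ^1: (7−0)−5=2 ⇒ Z^2
Ȟ^2: (0−0)−0=0 ⇒ 0

Ȟ^0 = Z,  Ȟ^1 = Z^2,  Ȟ^2 = 0


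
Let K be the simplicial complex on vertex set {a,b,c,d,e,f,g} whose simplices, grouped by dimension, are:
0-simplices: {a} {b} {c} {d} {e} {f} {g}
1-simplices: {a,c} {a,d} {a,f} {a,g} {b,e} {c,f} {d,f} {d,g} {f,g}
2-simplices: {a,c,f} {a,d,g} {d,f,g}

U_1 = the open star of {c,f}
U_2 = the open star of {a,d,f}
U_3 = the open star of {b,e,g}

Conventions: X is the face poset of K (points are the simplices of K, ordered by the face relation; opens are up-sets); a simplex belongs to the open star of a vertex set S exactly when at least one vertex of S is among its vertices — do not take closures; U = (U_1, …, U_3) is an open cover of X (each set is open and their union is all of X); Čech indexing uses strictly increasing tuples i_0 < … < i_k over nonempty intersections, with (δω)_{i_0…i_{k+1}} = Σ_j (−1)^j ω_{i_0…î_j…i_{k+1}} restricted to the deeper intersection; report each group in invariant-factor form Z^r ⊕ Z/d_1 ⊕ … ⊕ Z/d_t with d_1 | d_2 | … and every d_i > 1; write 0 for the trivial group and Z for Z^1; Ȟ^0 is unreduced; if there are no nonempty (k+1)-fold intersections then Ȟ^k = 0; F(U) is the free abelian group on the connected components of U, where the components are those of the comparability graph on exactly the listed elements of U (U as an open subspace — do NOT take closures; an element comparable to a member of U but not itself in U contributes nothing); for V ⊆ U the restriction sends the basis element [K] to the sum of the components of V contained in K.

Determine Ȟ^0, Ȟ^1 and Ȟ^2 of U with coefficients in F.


Ȟ^0 ≅ Z^2, Ȟ^1 ≅ 0, Ȟ^2 ≅ 0

cover nerve:
  U1={{c},{f},{a,c},{a,f},{c,f},{d,f},{f,g},{a,c,f},{d,f,g}} U2={{a},{d},{f},{a,c},{a,d},{a,f},{a,g},{c,f},{d,f},{d,g},{f,g},{a,c,f},{a,d,g},{d,f,g}} U3={{b},{e},{g},{a,g},{b,e},{d,g},{f,g},{a,d,g},{d,f,g}}
  U12={{f},{a,c},{a,f},{c,f},{d,f},{f,g},{a,c,f},{d,f,g}} U13={{f,g},{d,f,g}} U23={{a,g},{d,g},{f,g},{a,d,g},{d,f,g}}
  U123={{f,g},{d,f,g}}
components per intersection:
  U1: {{c},{f},{a,c},{a,f},{c,f},{d,f},{f,g},{a,c,f},{d,f,g}}
  U2: {{a},{d},{f},{a,c},{a,d},{a,f},{a,g},{c,f},{d,f},{d,g},{f,g},{a,c,f},{a,d,g},{d,f,g}}
  U3: {{b},{e},{b,e}} {{g},{a,g},{d,g},{f,g},{a,d,g},{d,f,g}}
  U12: {{f},{a,c},{a,f},{c,f},{d,f},{f,g},{a,c,f},{d,f,g}}
  U13: {{f,g},{d,f,g}}
  U23: {{a,g},{d,g},{f,g},{a,d,g},{d,f,g}}
  U123: {{f,g},{d,f,g}}
C dims 4,3,1; δ0: rk 2, SNF 1^2; δ1: rk 1, SNF 1^1
Ȟ^0: (4−2)−0=2 ⇒ Z^2
Ȟ^1: (3−1)−2=0 ⇒ 0
Ȟ^2: (1−0)−1=0 ⇒ 0


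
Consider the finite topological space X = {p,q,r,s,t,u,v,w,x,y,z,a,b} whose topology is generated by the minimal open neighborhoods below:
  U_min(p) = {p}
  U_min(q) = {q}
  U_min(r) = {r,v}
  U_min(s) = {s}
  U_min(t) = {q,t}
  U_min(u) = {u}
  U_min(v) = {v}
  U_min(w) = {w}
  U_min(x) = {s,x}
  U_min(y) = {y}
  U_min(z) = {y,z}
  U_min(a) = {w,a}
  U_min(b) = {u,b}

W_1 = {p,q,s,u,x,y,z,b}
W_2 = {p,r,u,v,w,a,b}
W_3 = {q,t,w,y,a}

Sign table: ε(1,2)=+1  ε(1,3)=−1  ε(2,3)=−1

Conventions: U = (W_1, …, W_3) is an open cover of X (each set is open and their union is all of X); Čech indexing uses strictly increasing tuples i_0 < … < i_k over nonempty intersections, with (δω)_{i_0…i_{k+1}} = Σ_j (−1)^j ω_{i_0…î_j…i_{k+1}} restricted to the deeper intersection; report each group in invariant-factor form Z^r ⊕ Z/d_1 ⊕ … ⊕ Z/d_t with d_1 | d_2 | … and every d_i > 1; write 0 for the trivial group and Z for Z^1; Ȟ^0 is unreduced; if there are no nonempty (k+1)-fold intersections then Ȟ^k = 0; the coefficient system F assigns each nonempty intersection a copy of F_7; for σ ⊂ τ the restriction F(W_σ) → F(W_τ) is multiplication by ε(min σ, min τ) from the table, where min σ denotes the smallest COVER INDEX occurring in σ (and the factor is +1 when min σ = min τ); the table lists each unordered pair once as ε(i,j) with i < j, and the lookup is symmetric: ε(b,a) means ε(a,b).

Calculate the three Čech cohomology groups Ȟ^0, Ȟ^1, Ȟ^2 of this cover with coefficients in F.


nonempty overlaps:
  W12={p,u,b} W13={q,y} W23={w,a}
C dims 3,3; δ0: rk_F7 2
degree 0: 3−2−0 = 1 → Ȟ^0 ≅ Z/7
degree 1: 3−0−2 = 1 → Ȟ^1 ≅ Z/7
degree 2: 0−0−0 = 0 → Ȟ^2 ≅ 0

Ȟ^0 = Z/7, Ȟ^1 = Z/7, Ȟ^2 = 0


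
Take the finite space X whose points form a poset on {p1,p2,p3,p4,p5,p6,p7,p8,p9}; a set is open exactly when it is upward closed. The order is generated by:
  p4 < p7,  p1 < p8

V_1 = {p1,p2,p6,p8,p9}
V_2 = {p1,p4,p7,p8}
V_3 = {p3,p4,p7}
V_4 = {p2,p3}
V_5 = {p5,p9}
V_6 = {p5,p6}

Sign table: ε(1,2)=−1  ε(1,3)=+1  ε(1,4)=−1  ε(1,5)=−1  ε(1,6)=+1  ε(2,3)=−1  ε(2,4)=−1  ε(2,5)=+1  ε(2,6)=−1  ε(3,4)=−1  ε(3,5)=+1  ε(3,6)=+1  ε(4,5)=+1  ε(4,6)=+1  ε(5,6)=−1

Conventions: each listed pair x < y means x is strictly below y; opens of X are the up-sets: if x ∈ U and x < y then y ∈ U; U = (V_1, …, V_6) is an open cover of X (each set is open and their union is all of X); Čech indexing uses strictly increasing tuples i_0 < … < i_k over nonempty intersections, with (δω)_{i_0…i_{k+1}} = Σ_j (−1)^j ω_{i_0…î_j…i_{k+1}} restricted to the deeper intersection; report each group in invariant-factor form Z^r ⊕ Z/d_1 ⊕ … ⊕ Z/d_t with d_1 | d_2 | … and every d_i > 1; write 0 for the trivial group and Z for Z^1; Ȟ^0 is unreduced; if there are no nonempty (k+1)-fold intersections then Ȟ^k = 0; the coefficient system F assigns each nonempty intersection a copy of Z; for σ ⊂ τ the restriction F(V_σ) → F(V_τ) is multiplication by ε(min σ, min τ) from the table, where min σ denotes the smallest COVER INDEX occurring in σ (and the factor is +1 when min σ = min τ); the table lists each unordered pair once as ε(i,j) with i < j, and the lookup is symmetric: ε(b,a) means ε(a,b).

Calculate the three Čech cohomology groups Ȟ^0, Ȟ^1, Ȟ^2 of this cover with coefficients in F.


intersection data:
  V12={p1,p8} V14={p2} V15={p9} V16={p6} V23={p4,p7} V34={p3} V56={p5}
C dims 6,7; δ0: rk 5, SNF 1^5
Ȟ^0 = (6 − 5) − 0 = 1, so Ȟ^0 ≅ Z
Ȟ^1 = (7 − 0) − 5 = 2, so Ȟ^1 ≅ Z^2
Ȟ^2 = (0 − 0) − 0 = 0, so Ȟ^2 ≅ 0

Ȟ^0(U;F) ≅ Z, Ȟ^1(U;F) ≅ Z^2 and Ȟ^2(U;F) ≅ 0


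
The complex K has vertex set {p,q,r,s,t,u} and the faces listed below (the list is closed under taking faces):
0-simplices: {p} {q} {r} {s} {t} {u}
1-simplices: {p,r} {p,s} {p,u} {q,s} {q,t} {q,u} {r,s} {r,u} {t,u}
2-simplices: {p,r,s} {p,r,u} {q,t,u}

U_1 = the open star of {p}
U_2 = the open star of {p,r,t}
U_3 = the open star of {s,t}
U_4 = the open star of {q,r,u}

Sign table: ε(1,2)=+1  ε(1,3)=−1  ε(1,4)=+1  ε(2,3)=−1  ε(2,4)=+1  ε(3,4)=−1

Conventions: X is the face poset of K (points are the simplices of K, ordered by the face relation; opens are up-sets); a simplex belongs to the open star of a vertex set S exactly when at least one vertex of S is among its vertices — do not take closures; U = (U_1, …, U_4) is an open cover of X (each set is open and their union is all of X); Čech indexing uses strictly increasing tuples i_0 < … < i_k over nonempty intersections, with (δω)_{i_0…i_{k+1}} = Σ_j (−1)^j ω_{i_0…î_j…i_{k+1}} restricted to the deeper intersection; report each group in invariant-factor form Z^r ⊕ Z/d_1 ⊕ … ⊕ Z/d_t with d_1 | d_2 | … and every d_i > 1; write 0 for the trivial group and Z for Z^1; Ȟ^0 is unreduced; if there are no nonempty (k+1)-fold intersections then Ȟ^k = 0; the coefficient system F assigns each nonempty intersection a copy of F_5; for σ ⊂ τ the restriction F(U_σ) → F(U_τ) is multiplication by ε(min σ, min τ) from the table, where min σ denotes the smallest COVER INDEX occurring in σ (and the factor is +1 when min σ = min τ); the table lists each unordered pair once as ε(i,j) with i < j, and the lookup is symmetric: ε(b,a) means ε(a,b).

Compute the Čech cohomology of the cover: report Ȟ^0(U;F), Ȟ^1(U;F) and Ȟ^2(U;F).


Ȟ^0(U;F) ≅ Z/5, Ȟ^1(U;F) ≅ 0, Ȟ^2(U;F) ≅ 0

nonempty intersections:
  U1={{p},{p,r},{p,s},{p,u},{p,r,s},{p,r,u}} U2={{p},{r},{t},{p,r},{p,s},{p,u},{q,t},{r,s},{r,u},{t,u},{p,r,s},{p,r,u},{q,t,u}} U3={{s},{t},{p,s},{q,s},{q,t},{r,s},{t,u},{p,r,s},{q,t,u}} U4={{q},{r},{u},{p,r},{p,u},{q,s},{q,t},{q,u},{r,s},{r,u},{t,u},{p,r,s},{p,r,u},{q,t,u}}
  U12={{p},{p,r},{p,s},{p,u},{p,r,s},{p,r,u}} U13={{p,s},{p,r,s}} U14={{p,r},{p,u},{p,r,s},{p,r,u}} U23={{t},{p,s},{q,t},{r,s},{t,u},{p,r,s},{q,t,u}} U24={{r},{p,r},{p,u},{q,t},{r,s},{r,u},{t,u},{p,r,s},{p,r,u},{q,t,u}} U34={{q,s},{q,t},{r,s},{t,u},{p,r,s},{q,t,u}}
  U123={{p,s},{p,r,s}} U124={{p,r},{p,u},{p,r,s},{p,r,u}} U134={{p,r,s}} U234={{q,t},{r,s},{t,u},{p,r,s},{q,t,u}}
  U1234={{p,r,s}}
C dims 4,6,4,1; δ0: rk_F5 3; δ1: rk_F5 3; δ2: rk_F5 1
Ȟ^0: (4−3)−0=1 ⇒ Z/5
Ȟ^1: (6−3)−3=0 ⇒ 0
Ȟ^2: (4−1)−3=0 ⇒ 0


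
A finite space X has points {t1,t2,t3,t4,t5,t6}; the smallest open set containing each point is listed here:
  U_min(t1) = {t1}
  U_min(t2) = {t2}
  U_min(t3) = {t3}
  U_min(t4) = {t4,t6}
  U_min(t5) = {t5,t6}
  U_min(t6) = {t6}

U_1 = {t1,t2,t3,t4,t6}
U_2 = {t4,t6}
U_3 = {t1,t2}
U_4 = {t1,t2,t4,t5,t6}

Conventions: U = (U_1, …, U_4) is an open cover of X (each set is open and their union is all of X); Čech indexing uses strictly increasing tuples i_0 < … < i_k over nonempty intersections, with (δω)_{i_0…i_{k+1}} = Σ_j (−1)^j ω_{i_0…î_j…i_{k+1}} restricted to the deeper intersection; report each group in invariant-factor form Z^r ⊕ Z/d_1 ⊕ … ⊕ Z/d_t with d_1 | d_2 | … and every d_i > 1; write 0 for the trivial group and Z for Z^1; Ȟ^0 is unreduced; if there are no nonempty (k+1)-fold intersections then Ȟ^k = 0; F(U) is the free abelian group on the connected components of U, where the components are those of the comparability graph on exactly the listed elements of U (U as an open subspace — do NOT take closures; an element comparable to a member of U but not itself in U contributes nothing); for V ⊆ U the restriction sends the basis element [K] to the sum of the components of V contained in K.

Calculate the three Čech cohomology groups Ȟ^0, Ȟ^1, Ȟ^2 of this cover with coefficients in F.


Ȟ^0(U;F) ≅ Z^4,  Ȟ^1(U;F) ≅ 0,  Ȟ^2(U;F) ≅ 0

nerve of the cover:
  U12={t4,t6} U13={t1,t2} U14={t1,t2,t4,t6} U24={t4,t6} U34={t1,t2}
  U124={t4,t6} U134={t1,t2}
components per intersection:
  U1: {t1} {t2} {t3} {t4,t6}
  U2: {t4,t6}
  U3: {t1} {t2}
  U4: {t1} {t2} {t4,t5,t6}
  U12: {t4,t6}
  U13: {t1} {t2}
  U14: {t1} {t2} {t4,t6}
  U24: {t4,t6}
  U34: {t1} {t2}
  U124: {t4,t6}
  U134: {t1} {t2}
C dims 10,9,3; δ0: rk 6, SNF 1^6; δ1: rk 3, SNF 1^3
Ȟ^0 = (10 − 6) − 0 = 4, so Ȟ^0 ≅ Z^4
Ȟ^1 = (9 − 3) − 6 = 0, so Ȟ^1 ≅ 0
Ȟ^2 = (3 − 0) − 3 = 0, so Ȟ^2 ≅ 0


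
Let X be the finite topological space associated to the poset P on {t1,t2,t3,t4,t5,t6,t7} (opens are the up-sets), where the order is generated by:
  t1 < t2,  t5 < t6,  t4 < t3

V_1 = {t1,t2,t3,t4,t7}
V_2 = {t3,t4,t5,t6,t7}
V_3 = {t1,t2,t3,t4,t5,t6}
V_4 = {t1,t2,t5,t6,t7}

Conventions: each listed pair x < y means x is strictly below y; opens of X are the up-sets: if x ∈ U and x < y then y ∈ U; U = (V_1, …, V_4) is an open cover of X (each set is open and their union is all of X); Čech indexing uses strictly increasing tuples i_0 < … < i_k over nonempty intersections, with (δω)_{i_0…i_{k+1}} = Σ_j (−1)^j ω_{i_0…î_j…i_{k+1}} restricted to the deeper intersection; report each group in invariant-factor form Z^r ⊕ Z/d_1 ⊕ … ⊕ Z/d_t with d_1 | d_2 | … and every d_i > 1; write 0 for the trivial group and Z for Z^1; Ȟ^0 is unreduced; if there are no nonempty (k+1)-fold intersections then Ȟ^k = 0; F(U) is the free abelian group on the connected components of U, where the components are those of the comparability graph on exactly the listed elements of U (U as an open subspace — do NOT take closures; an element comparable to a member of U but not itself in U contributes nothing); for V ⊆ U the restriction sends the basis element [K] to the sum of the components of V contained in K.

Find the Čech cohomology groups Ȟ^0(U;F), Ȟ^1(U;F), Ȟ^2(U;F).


Ȟ^0(U;F) ≅ Z^4, Ȟ^1(U;F) ≅ 0, Ȟ^2(U;F) ≅ 0

nerve simplices:
  V12={t3,t4,t7} V13={t1,t2,t3,t4} V14={t1,t2,t7} V23={t3,t4,t5,t6} V24={t5,t6,t7} V34={t1,t2,t5,t6}
  V123={t3,t4} V124={t7} V134={t1,t2} V234={t5,t6}
components per intersection:
  V1: {t1,t2} {t3,t4} {t7}
  V2: {t3,t4} {t5,t6} {t7}
  V3: {t1,t2} {t3,t4} {t5,t6}
  V4: {t1,t2} {t5,t6} {t7}
  V12: {t3,t4} {t7}
  V13: {t1,t2} {t3,t4}
  V14: {t1,t2} {t7}
  V23: {t3,t4} {t5,t6}
  V24: {t5,t6} {t7}
  V34: {t1,t2} {t5,t6}
  V123: {t3,t4}
  V124: {t7}
  V134: {t1,t2}
  V234: {t5,t6}
C dims 12,12,4; δ0: rk 8, SNF 1^8; δ1: rk 4, SNF 1^4
degree 0: 12−8−0 = 4 → Ȟ^0 ≅ Z^4
degree 1: 12−4−8 = 0 → Ȟ^1 ≅ 0
degree 2: 4−0−4 = 0 → Ȟ^2 ≅ 0


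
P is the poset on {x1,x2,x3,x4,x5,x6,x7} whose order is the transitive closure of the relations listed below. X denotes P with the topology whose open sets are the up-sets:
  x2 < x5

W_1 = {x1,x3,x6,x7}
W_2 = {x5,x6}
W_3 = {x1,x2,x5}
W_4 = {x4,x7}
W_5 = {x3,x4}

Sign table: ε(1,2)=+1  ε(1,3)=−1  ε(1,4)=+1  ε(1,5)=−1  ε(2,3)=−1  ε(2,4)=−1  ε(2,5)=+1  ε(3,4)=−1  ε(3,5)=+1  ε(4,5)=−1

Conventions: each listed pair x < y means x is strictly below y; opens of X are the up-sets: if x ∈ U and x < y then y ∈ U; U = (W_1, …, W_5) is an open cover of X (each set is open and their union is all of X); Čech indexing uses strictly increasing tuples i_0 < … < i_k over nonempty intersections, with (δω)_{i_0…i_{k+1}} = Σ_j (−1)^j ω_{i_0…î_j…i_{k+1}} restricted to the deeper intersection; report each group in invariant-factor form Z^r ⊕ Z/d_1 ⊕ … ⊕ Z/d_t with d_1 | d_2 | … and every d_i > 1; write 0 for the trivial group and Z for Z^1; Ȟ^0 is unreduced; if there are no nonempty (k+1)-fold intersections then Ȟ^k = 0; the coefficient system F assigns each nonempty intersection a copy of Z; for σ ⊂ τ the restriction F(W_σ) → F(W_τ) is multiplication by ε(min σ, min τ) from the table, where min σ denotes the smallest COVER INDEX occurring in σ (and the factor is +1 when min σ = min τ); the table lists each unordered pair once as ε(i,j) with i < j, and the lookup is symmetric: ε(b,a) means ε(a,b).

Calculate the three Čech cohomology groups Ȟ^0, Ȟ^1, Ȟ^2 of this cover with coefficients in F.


Ȟ^0 = Z, Ȟ^1 = Z^2 and Ȟ^2 = 0

cover nerve:
  W12={x6} W13={x1} W14={x7} W15={x3} W23={x5} W45={x4}
C dims 5,6; δ0: rk 4, SNF 1^4
Ȟ^0: (5−4)−0=1 ⇒ Z
Ȟ^1: (6−0)−4=2 ⇒ Z^2
Ȟ^2: (0−0)−0=0 ⇒ 0


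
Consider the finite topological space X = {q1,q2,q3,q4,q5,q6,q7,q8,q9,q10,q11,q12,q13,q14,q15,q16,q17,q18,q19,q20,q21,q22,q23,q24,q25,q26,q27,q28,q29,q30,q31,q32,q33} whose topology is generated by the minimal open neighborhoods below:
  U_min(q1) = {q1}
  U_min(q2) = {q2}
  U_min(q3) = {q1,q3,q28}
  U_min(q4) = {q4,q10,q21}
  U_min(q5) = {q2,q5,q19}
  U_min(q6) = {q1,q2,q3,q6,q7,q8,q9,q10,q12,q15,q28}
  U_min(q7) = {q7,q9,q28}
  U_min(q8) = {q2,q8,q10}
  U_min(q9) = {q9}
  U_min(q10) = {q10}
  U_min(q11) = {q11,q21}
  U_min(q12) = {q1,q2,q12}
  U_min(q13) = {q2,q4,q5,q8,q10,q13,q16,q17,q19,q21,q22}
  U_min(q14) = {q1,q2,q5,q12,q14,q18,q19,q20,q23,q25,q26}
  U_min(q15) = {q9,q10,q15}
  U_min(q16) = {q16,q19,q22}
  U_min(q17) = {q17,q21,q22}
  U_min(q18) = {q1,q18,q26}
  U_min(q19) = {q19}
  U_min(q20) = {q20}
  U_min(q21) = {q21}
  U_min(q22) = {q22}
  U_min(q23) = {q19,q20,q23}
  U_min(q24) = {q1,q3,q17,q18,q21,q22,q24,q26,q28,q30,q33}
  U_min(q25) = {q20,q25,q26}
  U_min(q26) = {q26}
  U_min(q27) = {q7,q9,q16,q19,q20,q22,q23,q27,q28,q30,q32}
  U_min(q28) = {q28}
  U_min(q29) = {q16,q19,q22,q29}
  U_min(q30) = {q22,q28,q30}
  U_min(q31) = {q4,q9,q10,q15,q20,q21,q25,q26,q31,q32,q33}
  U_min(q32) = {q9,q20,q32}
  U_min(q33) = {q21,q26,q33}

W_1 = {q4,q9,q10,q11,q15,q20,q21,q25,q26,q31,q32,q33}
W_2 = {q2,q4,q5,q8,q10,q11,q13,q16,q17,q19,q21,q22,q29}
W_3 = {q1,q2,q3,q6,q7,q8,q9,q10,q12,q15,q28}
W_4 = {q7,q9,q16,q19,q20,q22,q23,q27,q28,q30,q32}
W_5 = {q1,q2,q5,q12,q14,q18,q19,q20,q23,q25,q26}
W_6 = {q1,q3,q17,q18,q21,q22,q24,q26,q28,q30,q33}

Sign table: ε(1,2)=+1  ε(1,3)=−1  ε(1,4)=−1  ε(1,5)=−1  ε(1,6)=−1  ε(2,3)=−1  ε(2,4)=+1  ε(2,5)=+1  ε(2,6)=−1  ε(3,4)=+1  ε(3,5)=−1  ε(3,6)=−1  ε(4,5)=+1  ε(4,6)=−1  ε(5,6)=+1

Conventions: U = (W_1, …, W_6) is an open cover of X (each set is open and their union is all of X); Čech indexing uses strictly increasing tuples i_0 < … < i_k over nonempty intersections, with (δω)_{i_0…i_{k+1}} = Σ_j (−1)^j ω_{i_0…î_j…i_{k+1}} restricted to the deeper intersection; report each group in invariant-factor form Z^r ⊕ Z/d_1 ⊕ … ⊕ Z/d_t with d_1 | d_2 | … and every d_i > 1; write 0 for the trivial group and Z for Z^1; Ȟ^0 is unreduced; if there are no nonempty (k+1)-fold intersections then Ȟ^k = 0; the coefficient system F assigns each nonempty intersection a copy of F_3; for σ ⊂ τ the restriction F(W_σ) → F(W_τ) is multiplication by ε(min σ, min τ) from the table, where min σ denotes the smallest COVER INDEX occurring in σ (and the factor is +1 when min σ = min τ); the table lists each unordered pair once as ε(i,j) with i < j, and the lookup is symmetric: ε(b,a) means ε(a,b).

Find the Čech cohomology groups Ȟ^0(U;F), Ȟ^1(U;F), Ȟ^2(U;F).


nonempty overlaps:
  W12={q4,q10,q11,q21} W13={q9,q10,q15} W14={q9,q20,q32} W15={q20,q25,q26} W16={q21,q26,q33} W23={q2,q8,q10} W24={q16,q19,q22} W25={q2,q5,q19} W26={q17,q21,q22} W34={q7,q9,q28} W35={q1,q2,q12} W36={q1,q3,q28} W45={q19,q20,q23} W46={q22,q28,q30} W56={q1,q18,q26}
  W123={q10} W126={q21} W134={q9} W145={q20} W156={q26} W235={q2} W245={q19} W246={q22} W346={q28} W356={q1}
C dims 6,15,10; δ0: rk_F3 6; δ1: rk_F3 9
degree 0: 6−6−0 = 0 → Ȟ^0 ≅ 0
degree 1: 15−9−6 = 0 → Ȟ^1 ≅ 0
degree 2: 10−0−9 = 1 → Ȟ^2 ≅ Z/3

Ȟ^0(U;F) ≅ 0, Ȟ^1(U;F) ≅ 0, Ȟ^2(U;F) ≅ Z/3


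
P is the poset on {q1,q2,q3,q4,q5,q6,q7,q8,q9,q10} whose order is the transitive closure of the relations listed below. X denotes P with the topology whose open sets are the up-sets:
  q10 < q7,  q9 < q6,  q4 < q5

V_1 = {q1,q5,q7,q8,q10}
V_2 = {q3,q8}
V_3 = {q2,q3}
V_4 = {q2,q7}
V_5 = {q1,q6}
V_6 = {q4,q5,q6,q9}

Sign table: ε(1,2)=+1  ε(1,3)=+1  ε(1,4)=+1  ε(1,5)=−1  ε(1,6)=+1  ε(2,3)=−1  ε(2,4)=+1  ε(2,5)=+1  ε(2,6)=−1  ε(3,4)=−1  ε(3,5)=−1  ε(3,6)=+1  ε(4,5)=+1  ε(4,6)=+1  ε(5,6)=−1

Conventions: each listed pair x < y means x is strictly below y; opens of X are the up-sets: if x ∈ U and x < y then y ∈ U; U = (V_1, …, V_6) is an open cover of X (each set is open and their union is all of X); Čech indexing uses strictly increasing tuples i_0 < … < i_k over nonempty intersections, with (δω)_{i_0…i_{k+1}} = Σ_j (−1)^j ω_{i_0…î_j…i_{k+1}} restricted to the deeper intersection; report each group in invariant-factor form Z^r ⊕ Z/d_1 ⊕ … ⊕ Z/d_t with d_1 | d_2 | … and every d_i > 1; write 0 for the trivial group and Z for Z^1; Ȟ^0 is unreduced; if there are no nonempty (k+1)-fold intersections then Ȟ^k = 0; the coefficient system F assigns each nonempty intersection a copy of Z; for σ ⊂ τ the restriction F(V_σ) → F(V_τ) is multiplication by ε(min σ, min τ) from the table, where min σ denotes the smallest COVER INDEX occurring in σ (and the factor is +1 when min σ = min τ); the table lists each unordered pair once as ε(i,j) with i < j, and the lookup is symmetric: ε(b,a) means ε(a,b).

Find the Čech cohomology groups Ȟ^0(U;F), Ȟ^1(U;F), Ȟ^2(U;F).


intersection data:
  V12={q8} V14={q7} V15={q1} V16={q5} V23={q3} V34={q2} V56={q6}
C dims 6,7; δ0: rk 5, SNF 1^5
Ȟ^0 = (6 − 5) − 0 = 1, so Ȟ^0 ≅ Z
Ȟ^1 = (7 − 0) − 5 = 2, so Ȟ^1 ≅ Z^2
Ȟ^2 = (0 − 0) − 0 = 0, so Ȟ^2 ≅ 0

Ȟ^0 ≅ Z, Ȟ^1 ≅ Z^2, Ȟ^2 ≅ 0


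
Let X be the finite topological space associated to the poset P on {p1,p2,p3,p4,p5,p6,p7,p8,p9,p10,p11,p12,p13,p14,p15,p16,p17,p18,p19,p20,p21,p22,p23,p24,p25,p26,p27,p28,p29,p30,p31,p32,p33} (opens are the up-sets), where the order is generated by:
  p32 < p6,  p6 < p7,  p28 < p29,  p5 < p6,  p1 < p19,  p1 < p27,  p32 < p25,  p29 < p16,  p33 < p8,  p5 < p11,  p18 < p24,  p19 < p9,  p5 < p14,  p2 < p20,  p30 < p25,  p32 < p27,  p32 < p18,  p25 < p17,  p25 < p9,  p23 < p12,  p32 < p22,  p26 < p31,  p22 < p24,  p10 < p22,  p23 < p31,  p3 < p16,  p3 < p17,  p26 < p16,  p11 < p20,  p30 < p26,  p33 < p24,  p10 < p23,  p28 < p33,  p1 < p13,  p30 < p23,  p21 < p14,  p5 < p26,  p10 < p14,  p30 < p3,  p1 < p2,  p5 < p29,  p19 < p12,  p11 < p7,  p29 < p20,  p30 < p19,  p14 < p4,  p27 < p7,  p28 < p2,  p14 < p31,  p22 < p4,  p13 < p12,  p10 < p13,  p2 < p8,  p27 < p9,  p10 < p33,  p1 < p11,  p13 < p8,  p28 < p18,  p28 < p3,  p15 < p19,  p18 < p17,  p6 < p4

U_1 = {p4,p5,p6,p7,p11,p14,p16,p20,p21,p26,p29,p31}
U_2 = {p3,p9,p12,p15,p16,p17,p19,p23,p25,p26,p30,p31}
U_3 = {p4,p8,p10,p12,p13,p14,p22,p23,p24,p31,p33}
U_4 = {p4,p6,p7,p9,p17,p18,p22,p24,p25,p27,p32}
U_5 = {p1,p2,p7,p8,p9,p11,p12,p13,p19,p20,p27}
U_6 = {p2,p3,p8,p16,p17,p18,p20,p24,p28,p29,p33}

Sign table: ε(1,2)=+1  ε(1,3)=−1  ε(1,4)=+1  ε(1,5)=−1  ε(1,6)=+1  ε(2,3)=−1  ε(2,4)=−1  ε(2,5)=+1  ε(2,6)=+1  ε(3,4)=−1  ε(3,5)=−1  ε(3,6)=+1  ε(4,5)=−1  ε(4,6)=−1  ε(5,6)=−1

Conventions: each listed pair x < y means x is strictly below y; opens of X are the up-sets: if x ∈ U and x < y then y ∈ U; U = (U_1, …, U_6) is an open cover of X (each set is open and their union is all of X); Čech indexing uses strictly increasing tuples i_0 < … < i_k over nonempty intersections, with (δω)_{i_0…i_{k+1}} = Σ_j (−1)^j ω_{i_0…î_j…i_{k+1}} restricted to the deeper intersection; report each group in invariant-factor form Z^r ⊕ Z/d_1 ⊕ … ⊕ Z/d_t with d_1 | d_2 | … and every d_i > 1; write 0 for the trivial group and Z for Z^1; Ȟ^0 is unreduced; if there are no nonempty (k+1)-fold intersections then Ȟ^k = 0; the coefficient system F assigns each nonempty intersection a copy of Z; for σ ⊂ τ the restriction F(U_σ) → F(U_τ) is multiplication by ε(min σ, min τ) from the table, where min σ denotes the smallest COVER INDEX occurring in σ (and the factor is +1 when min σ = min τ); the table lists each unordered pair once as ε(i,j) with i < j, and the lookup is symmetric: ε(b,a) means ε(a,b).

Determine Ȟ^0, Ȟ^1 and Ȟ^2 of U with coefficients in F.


intersection data:
  U12={p16,p26,p31} U13={p4,p14,p31} U14={p4,p6,p7} U15={p7,p11,p20} U16={p16,p20,p29} U23={p12,p23,p31} U24={p9,p17,p25} U25={p9,p12,p19} U26={p3,p16,p17} U34={p4,p22,p24} U35={p8,p12,p13} U36={p8,p24,p33} U45={p7,p9,p27} U46={p17,p18,p24} U56={p2,p8,p20}
  U123={p31} U126={p16} U134={p4} U145={p7} U156={p20} U235={p12} U245={p9} U246={p17} U346={p24} U356={p8}
C dims 6,15,10; δ0: rk 6, SNF 1^5·2; δ1: rk 9, SNF 1^9
Ȟ^0 = (6 − 6) − 0 = 0, so Ȟ^0 ≅ 0
Ȟ^1 = (15 − 9) − 6 = 0 plus torsion [2], so Ȟ^1 ≅ Z/2
Ȟ^2 = (10 − 0) − 9 = 1, so Ȟ^2 ≅ Z

Ȟ^0 ≅ 0, Ȟ^1 ≅ Z/2, Ȟ^2 ≅ Z


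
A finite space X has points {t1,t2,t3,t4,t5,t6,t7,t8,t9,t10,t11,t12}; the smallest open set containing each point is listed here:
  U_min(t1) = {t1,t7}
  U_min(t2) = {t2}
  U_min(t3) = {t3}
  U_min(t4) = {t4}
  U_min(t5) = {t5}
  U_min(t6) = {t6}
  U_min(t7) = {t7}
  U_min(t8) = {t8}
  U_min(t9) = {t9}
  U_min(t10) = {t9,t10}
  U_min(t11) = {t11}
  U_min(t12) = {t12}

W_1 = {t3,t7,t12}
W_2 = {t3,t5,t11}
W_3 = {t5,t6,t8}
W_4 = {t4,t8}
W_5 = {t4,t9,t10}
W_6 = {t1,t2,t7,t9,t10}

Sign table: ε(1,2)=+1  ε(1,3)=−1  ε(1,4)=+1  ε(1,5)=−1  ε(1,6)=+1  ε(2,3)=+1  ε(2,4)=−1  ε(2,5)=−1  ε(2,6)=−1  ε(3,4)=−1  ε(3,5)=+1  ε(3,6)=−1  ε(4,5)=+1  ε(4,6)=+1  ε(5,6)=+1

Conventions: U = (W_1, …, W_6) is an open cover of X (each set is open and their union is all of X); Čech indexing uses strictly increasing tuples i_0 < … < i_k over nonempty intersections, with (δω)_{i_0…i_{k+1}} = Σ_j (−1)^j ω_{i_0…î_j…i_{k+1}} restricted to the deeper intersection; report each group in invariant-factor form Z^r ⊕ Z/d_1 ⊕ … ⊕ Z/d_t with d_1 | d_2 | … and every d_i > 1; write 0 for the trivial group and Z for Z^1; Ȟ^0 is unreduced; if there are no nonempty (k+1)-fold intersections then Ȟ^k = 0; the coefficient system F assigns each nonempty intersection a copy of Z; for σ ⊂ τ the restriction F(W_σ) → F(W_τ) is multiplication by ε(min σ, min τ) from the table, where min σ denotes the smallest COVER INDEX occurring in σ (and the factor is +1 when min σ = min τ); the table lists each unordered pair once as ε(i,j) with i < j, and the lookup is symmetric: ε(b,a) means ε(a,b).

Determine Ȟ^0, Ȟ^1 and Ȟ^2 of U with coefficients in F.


nonempty overlaps:
  W12={t3} W16={t7} W23={t5} W34={t8} W45={t4} W56={t9,t10}
C dims 6,6; δ0: rk 6, SNF 1^5·2
degree 0: 6−6−0 = 0 → Ȟ^0 ≅ 0
degree 1: 6−0−6 = 0 plus torsion [2] → Ȟ^1 ≅ Z/2
degree 2: 0−0−0 = 0 → Ȟ^2 ≅ 0

Ȟ^0 = 0,  Ȟ^1 = Z/2,  Ȟ^2 = 0
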